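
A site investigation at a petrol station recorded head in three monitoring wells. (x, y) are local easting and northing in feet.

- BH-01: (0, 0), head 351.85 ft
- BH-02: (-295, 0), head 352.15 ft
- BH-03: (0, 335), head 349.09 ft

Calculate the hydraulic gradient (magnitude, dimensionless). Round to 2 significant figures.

0.0083

∂h/∂x = (352.15 − 351.85) / (-295 − 0) = -0.001017
∂h/∂y = (349.09 − 351.85) / (335 − 0) = -0.008239
|∇h| = √(-0.001017² + -0.008239²) = 0.008302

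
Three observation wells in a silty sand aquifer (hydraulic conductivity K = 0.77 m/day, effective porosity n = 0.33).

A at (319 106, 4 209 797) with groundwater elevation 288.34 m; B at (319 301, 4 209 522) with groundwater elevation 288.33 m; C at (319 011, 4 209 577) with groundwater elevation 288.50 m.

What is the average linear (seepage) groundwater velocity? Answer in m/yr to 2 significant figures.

Differences from A: to B (Δx, Δy, Δh) = (195, -275, -0.01); to C = (-95, -220, +0.16).
Determinant of the coordinate differences = 195·(-220) − (-95)·(-275) = -69025.
∂h/∂x = [(-0.01)·(-220) − (+0.16)·(-275)] / -69025 = -0.0006693
∂h/∂y = [195·(+0.16) − (-95)·(-0.01)] / -69025 = -0.0004382
|∇h| = √(-0.0006693² + -0.0004382²) = 0.0008
Seepage velocity v = K·i/n = 0.77 × 0.0008 / 0.33 = 0.001867 m/day = 0.6819 m/yr.

0.68 m/yr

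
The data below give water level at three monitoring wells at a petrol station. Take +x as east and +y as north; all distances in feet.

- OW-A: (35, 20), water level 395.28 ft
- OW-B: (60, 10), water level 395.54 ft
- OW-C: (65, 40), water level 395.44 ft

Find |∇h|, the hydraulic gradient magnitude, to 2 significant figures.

Taking OW-A as reference: OW-B−OW-A = (25, -10, +0.26); OW-C−OW-A = (30, 20, +0.16).
Determinant of the coordinate differences = 25·20 − 30·(-10) = 800.
∂h/∂x = [(+0.26)·20 − (+0.16)·(-10)] / 800 = +0.008500
∂h/∂y = [25·(+0.16) − 30·(+0.26)] / 800 = -0.004750
|∇h| = √(0.008500² + -0.004750²) = 0.009737

0.0097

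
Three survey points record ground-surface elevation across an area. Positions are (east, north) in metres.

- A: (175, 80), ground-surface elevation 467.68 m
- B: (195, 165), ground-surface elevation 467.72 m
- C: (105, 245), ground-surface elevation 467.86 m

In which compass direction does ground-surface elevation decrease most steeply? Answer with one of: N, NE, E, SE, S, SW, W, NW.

Taking A as reference: B−A = (20, 85, +0.04); C−A = (-70, 165, +0.18).
Solve a·Δx + b·Δy = Δz: det = 20·165 − (-70)·85 = 9250.
∂z/∂x = [(+0.04)·165 − (+0.18)·85] / 9250 = -0.0009405
∂z/∂y = [20·(+0.18) − (-70)·(+0.04)] / 9250 = +0.0006919
Steepest decrease is along −∇f = (+0.0009405 E, -0.0006919 N) → southeast.

SE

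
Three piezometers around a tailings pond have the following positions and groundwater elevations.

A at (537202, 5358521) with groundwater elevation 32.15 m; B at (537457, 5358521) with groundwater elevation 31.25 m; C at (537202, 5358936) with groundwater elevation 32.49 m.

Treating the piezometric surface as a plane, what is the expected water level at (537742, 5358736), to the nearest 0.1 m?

30.4 m

∂h/∂x = (31.25 − 32.15) / (537457 − 537202) = -0.003529
∂h/∂y = (32.49 − 32.15) / (5358936 − 5358521) = +0.0008193
h(537742, 5358736) = 32.15 + (-0.003529)·(540) + (+0.0008193)·(215) = 32.15 -1.906 +0.176 = 30.420 m.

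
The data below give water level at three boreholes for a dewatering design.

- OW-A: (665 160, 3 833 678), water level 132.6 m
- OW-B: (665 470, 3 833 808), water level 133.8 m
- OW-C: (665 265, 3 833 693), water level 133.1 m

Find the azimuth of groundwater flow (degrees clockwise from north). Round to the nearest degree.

With h = a·x + b·y + c and OW-A as origin, the differences give:
  310·a + 130·b = +1.2
  105·a + 15·b = +0.5
Eliminate b (×15 and ×130, subtract): -9000·a = -47.00 → a = ∂h/∂x = +0.005222
Back-substitute: b = ∂h/∂y = -0.003222.
Flow direction (−∇h) has components (-0.005222 E, +0.003222 N).
Azimuth = atan2(E, N) = atan2(-0.005222, +0.003222) = 301.7° ≈ 302°.

302°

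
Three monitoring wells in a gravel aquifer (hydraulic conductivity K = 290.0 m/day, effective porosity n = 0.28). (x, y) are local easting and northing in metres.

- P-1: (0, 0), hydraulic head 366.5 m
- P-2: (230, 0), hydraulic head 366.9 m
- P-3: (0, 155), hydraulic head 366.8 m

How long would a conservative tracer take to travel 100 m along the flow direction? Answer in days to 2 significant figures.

∂h/∂x = (366.9 − 366.5) / (230 − 0) = +0.001739
∂h/∂y = (366.8 − 366.5) / (155 − 0) = +0.001935
|∇h| = √(0.001739² + 0.001935²) = 0.002602
Seepage velocity v = K·i/n = 290.0 × 0.002602 / 0.28 = 2.695 m/day.
t = 100 / 2.695 = 37.11 days.

37 days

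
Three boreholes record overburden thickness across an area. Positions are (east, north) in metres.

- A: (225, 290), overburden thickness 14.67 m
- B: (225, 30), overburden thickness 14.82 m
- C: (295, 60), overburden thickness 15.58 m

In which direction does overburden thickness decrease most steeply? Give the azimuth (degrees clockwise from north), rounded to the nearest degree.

Three-point gradient (reference A): Δ to B = (0, -260, +0.15), Δ to C = (70, -230, +0.91).
∂d/∂x = +0.01110, ∂d/∂y = -0.0005769 (det = 18200).
Steepest decrease is along −∇f: components (-0.01110 E, +0.0005769 N).
Azimuth = atan2(-0.01110, +0.0005769) = 273.0° ≈ 273°.

273°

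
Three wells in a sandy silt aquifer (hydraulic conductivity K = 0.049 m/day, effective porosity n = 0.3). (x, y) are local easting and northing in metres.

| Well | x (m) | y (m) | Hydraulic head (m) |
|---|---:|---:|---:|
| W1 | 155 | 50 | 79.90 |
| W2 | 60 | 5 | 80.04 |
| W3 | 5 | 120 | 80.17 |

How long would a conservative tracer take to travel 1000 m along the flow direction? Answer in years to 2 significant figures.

10000 years

With h = a·x + b·y + c and W1 as origin, the differences give:
  (-95)·a + (-45)·b = +0.14
  (-150)·a + 70·b = +0.27
Eliminate b (×70 and ×(-45), subtract): -13400·a = 21.950 → a = ∂h/∂x = -0.001638
Back-substitute: b = ∂h/∂y = +0.0003470.
|∇h| = √(-0.001638² + 0.0003470²) = 0.001674
Seepage velocity v = K·i/n = 0.049 × 0.001674 / 0.3 = 0.0002734 m/day.
t = 1000 / 0.0002734 = 3.658e+06 days = 1e+04 years.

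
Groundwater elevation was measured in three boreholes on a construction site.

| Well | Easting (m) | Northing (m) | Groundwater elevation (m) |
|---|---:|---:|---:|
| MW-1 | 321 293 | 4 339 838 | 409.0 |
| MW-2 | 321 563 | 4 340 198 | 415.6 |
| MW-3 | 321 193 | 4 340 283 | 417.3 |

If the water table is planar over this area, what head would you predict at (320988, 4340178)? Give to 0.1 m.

415.4 m

Differences from MW-1: to MW-2 (Δx, Δy, Δh) = (270, 360, +6.6); to MW-3 = (-100, 445, +8.3).
Determinant of the coordinate differences = 270·445 − (-100)·360 = 156150.
∂h/∂x = [(+6.6)·445 − (+8.3)·360] / 156150 = -0.0003266
∂h/∂y = [270·(+8.3) − (-100)·(+6.6)] / 156150 = +0.01858
h(320988, 4340178) = 409.0 + (-0.0003266)·(-305) + (+0.01858)·(340) = 409.0 +0.100 +6.317 = 415.416 m.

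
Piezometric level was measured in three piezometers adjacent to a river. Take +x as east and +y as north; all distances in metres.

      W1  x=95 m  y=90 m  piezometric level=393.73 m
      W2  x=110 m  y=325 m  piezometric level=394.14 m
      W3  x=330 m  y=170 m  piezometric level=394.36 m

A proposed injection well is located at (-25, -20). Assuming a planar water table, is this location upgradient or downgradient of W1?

downgradient

With h = a·x + b·y + c and W1 as origin, the differences give:
  15·a + 235·b = +0.41
  235·a + 80·b = +0.63
Eliminate b (×80 and ×235, subtract): -54025·a = -115.250 → a = ∂h/∂x = +0.002133
Back-substitute: b = ∂h/∂y = +0.001609.
Head at (-25, -20) = 393.73 + (+0.002133)·(-120) + (+0.001609)·(-110) = 393.30 m.
That is lower than the 393.73 m at W1, so the point is downgradient.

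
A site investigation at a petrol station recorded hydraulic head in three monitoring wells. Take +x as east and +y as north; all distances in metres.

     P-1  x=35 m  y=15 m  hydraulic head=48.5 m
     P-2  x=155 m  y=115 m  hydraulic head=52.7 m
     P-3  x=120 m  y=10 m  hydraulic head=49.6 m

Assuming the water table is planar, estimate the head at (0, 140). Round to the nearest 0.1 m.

51.1 m

Differences from P-1: to P-2 (Δx, Δy, Δh) = (120, 100, +4.2); to P-3 = (85, -5, +1.1).
Determinant of the coordinate differences = 120·(-5) − 85·100 = -9100.
∂h/∂x = [(+4.2)·(-5) − (+1.1)·100] / -9100 = +0.01440
∂h/∂y = [120·(+1.1) − 85·(+4.2)] / -9100 = +0.02473
h(0, 140) = 48.5 + (+0.01440)·(-35) + (+0.02473)·(125) = 48.5 -0.504 +3.091 = 51.087 m.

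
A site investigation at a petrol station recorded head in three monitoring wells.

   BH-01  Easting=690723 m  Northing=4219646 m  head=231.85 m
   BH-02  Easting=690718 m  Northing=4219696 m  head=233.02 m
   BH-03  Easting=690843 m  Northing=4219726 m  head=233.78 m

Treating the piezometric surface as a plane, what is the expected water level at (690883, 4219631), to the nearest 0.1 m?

231.6 m

Three-point gradient (reference BH-01): Δ to BH-02 = (-5, 50, +1.17), Δ to BH-03 = (120, 80, +1.93).
∂h/∂x = +0.0004531, ∂h/∂y = +0.02345 (det = -6400).
h(690883, 4219631) = 231.85 + (+0.0004531)·(160) + (+0.02345)·(-15) = 231.85 +0.072 -0.352 = 231.571 m.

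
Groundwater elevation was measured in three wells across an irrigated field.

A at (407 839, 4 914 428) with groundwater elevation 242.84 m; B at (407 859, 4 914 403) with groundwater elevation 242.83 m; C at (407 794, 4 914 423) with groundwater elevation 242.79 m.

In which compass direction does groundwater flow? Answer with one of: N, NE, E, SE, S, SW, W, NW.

Differences from A: to B (Δx, Δy, Δh) = (20, -25, -0.01); to C = (-45, -5, -0.05).
Determinant of the coordinate differences = 20·(-5) − (-45)·(-25) = -1225.
∂h/∂x = [(-0.01)·(-5) − (-0.05)·(-25)] / -1225 = +0.0009796
∂h/∂y = [20·(-0.05) − (-45)·(-0.01)] / -1225 = +0.001184
Flow = −∇h = (-0.0009796 east, -0.001184 north), which points southwest.

SW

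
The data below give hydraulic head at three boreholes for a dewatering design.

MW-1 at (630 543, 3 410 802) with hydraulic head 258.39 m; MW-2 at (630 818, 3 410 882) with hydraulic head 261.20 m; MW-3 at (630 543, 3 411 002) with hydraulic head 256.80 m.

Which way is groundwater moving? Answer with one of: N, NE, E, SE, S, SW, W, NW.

Three-point gradient (reference MW-1): Δ to MW-2 = (275, 80, +2.81), Δ to MW-3 = (0, 200, -1.59).
∂h/∂x = +0.01253, ∂h/∂y = -0.007950 (det = 55000).
Flow = −∇h = (-0.01253 east, +0.007950 north), which points northwest.

NW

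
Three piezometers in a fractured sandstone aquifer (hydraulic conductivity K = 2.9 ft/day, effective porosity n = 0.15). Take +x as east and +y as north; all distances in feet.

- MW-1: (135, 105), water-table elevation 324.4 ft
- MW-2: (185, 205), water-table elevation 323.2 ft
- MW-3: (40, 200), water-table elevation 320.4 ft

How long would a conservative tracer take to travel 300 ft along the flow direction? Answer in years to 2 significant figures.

1.4 years

Three-point gradient (reference MW-1): Δ to MW-2 = (50, 100, -1.2), Δ to MW-3 = (-95, 95, -4.0).
∂h/∂x = +0.02007, ∂h/∂y = -0.02204 (det = 14250).
|∇h| = √(0.02007² + -0.02204²) = 0.02981
Seepage velocity v = K·i/n = 2.9 × 0.02981 / 0.15 = 0.5763 ft/day.
t = 300 / 0.5763 = 520.6 days = 1.43 years.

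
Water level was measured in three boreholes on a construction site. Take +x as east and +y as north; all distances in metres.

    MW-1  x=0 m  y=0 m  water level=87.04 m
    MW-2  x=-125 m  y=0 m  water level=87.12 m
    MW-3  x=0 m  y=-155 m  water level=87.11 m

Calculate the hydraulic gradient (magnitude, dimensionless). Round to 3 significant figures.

0.000783

∂h/∂x = (87.12 − 87.04) / (-125 − 0) = -0.0006400
∂h/∂y = (87.11 − 87.04) / (-155 − 0) = -0.0004516
|∇h| = √(-0.0006400² + -0.0004516²) = 0.0007833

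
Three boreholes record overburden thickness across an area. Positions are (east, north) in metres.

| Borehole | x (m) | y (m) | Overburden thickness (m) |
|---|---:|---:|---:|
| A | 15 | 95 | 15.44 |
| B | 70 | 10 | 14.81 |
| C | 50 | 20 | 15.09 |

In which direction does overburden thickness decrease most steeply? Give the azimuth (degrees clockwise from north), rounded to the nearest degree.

With d = a·x + b·y + c and A as origin, the differences give:
  55·a + (-85)·b = -0.63
  35·a + (-75)·b = -0.35
Eliminate b (×(-75) and ×(-85), subtract): -1150·a = 17.500 → a = ∂d/∂x = -0.01522
Back-substitute: b = ∂d/∂y = -0.002435.
Steepest decrease is along −∇f: components (+0.01522 E, +0.002435 N).
Azimuth = atan2(+0.01522, +0.002435) = 80.9° ≈ 081°.

081°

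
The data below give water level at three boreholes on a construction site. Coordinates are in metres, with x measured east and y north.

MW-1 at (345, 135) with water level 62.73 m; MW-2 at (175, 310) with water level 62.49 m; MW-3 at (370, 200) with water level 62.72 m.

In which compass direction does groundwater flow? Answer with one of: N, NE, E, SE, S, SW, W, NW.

NW

Differences from MW-1: to MW-2 (Δx, Δy, Δh) = (-170, 175, -0.24); to MW-3 = (25, 65, -0.01).
Solve a·Δx + b·Δy = Δh: det = (-170)·65 − 25·175 = -15425.
∂h/∂x = [(-0.24)·65 − (-0.01)·175] / -15425 = +0.0008979
∂h/∂y = [(-170)·(-0.01) − 25·(-0.24)] / -15425 = -0.0004992
Flow = −∇h = (-0.0008979 east, +0.0004992 north), which points northwest.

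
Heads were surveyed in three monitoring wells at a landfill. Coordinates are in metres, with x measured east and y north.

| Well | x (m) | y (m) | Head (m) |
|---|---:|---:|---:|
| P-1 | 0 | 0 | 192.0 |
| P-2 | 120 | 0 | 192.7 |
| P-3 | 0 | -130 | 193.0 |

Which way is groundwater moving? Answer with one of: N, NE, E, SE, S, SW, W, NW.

∂h/∂x = (192.7 − 192.0) / (120 − 0) = +0.005833
∂h/∂y = (193.0 − 192.0) / (-130 − 0) = -0.007692
Flow = −∇h = (-0.005833 east, +0.007692 north), which points northwest.

NW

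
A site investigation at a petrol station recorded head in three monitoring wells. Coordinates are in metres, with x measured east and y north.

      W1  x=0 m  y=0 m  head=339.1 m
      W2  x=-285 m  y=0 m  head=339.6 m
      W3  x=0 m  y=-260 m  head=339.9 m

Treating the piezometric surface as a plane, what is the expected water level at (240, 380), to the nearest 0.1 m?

∂h/∂x = (339.6 − 339.1) / (-285 − 0) = -0.001754
∂h/∂y = (339.9 − 339.1) / (-260 − 0) = -0.003077
h(240, 380) = 339.1 + (-0.001754)·(240) + (-0.003077)·(380) = 339.1 -0.421 -1.169 = 337.510 m.

337.5 m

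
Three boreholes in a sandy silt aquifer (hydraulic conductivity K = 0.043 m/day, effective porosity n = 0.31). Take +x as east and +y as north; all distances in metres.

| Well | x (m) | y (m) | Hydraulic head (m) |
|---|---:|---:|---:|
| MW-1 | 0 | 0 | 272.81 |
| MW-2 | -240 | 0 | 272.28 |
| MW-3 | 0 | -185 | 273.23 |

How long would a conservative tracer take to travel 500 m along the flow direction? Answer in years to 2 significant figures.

3100 years

∂h/∂x = (272.28 − 272.81) / (-240 − 0) = +0.002208
∂h/∂y = (273.23 − 272.81) / (-185 − 0) = -0.002270
|∇h| = √(0.002208² + -0.002270²) = 0.003167
Seepage velocity v = K·i/n = 0.043 × 0.003167 / 0.31 = 0.0004393 m/day.
t = 500 / 0.0004393 = 1.138e+06 days = 3.12e+03 years.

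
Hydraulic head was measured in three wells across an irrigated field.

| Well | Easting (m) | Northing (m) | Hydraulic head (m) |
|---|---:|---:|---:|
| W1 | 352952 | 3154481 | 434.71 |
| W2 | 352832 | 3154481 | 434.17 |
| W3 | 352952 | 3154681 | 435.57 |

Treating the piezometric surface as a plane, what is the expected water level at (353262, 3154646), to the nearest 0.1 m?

∂h/∂x = (434.17 − 434.71) / (352832 − 352952) = +0.004500
∂h/∂y = (435.57 − 434.71) / (3154681 − 3154481) = +0.004300
h(353262, 3154646) = 434.71 + (+0.004500)·(310) + (+0.004300)·(165) = 434.71 +1.395 +0.710 = 436.815 m.

436.8 m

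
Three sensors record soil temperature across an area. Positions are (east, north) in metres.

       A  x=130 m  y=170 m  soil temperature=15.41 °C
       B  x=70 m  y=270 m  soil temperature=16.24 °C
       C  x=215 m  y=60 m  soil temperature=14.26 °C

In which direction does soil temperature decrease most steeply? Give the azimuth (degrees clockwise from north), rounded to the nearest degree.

094°

With T = a·x + b·y + c and A as origin, the differences give:
  (-60)·a + 100·b = +0.83
  85·a + (-110)·b = -1.15
Eliminate b (×(-110) and ×100, subtract): -1900·a = 23.700 → a = ∂T/∂x = -0.01247
Back-substitute: b = ∂T/∂y = +0.0008158.
Steepest decrease is along −∇f: components (+0.01247 E, -0.0008158 N).
Azimuth = atan2(+0.01247, -0.0008158) = 93.7° ≈ 094°.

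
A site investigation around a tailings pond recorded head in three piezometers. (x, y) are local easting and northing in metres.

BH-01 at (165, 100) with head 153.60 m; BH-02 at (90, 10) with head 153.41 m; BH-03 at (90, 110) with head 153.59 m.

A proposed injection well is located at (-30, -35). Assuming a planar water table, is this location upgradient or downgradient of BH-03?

downgradient

Taking BH-01 as reference: BH-02−BH-01 = (-75, -90, -0.19); BH-03−BH-01 = (-75, 10, -0.01).
Determinant of the coordinate differences = (-75)·10 − (-75)·(-90) = -7500.
∂h/∂x = [(-0.19)·10 − (-0.01)·(-90)] / -7500 = +0.0003733
∂h/∂y = [(-75)·(-0.01) − (-75)·(-0.19)] / -7500 = +0.001800
Head at (-30, -35) = 153.60 + (+0.0003733)·(-195) + (+0.001800)·(-135) = 153.28 m.
That is lower than the 153.59 m at BH-03, so the point is downgradient.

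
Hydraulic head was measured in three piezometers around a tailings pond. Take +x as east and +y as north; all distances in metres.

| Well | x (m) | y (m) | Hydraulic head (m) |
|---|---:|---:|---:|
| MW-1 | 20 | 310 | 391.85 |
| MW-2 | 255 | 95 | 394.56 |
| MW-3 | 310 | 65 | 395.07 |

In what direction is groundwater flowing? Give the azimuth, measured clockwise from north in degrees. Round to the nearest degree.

316°

With h = a·x + b·y + c and MW-1 as origin, the differences give:
  235·a + (-215)·b = +2.71
  290·a + (-245)·b = +3.22
Eliminate b (×(-245) and ×(-215), subtract): 4775·a = 28.350 → a = ∂h/∂x = +0.005937
Back-substitute: b = ∂h/∂y = -0.006115.
Flow direction (−∇h) has components (-0.005937 E, +0.006115 N).
Azimuth = atan2(E, N) = atan2(-0.005937, +0.006115) = 315.8° ≈ 316°.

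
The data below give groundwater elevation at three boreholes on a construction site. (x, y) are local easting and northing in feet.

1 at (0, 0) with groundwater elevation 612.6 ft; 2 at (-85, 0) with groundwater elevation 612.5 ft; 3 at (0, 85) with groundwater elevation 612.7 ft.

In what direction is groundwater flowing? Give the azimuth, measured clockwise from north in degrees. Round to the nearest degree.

∂h/∂x = (612.5 − 612.6) / (-85 − 0) = +0.001176
∂h/∂y = (612.7 − 612.6) / (85 − 0) = +0.001176
Flow direction (−∇h) has components (-0.001176 E, -0.001176 N).
Azimuth = atan2(E, N) = atan2(-0.001176, -0.001176) = 225.0° ≈ 225°.

225°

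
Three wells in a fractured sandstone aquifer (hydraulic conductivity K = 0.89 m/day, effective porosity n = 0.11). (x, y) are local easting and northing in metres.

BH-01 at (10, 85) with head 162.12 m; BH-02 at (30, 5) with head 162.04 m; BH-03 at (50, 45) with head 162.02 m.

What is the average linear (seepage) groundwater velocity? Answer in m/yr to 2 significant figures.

Differences from BH-01: to BH-02 (Δx, Δy, Δh) = (20, -80, -0.08); to BH-03 = (40, -40, -0.10).
Determinant of the coordinate differences = 20·(-40) − 40·(-80) = 2400.
∂h/∂x = [(-0.08)·(-40) − (-0.10)·(-80)] / 2400 = -0.002000
∂h/∂y = [20·(-0.10) − 40·(-0.08)] / 2400 = +0.0005000
|∇h| = √(-0.002000² + 0.0005000²) = 0.002062
Seepage velocity v = K·i/n = 0.89 × 0.002062 / 0.11 = 0.01668 m/day = 6.092 m/yr.

6.1 m/yr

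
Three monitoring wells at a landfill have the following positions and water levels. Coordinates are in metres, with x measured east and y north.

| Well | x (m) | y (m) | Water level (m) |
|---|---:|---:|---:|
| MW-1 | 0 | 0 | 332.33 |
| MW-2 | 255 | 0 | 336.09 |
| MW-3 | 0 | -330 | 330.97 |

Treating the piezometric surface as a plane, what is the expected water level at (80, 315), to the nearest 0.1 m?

∂h/∂x = (336.09 − 332.33) / (255 − 0) = +0.01475
∂h/∂y = (330.97 − 332.33) / (-330 − 0) = +0.004121
h(80, 315) = 332.33 + (+0.01475)·(80) + (+0.004121)·(315) = 332.33 +1.180 +1.298 = 334.808 m.

334.8 m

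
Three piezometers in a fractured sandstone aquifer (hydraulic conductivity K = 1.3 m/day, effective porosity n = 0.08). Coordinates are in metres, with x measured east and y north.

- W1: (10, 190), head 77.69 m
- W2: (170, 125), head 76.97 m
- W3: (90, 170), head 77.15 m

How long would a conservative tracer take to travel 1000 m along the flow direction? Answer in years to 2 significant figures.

9.5 years

With h = a·x + b·y + c and W1 as origin, the differences give:
  160·a + (-65)·b = -0.72
  80·a + (-20)·b = -0.54
Eliminate b (×(-20) and ×(-65), subtract): 2000·a = -20.700 → a = ∂h/∂x = -0.01035
Back-substitute: b = ∂h/∂y = -0.01440.
|∇h| = √(-0.01035² + -0.01440²) = 0.01773
Seepage velocity v = K·i/n = 1.3 × 0.01773 / 0.08 = 0.2881 m/day.
t = 1000 / 0.2881 = 3471 days = 9.5 years.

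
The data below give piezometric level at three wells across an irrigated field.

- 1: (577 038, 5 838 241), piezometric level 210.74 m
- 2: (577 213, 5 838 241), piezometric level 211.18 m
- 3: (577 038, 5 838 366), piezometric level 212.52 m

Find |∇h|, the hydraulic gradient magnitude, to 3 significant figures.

0.0145

∂h/∂x = (211.18 − 210.74) / (577213 − 577038) = +0.002514
∂h/∂y = (212.52 − 210.74) / (5838366 − 5838241) = +0.01424
|∇h| = √(0.002514² + 0.01424²) = 0.01446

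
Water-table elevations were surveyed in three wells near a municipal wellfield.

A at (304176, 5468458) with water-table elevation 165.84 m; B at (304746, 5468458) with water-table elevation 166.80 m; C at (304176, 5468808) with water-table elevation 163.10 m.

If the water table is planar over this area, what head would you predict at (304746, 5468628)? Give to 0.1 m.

165.5 m

∂h/∂x = (166.80 − 165.84) / (304746 − 304176) = +0.001684
∂h/∂y = (163.10 − 165.84) / (5468808 − 5468458) = -0.007829
h(304746, 5468628) = 165.84 + (+0.001684)·(570) + (-0.007829)·(170) = 165.84 +0.960 -1.331 = 165.469 m.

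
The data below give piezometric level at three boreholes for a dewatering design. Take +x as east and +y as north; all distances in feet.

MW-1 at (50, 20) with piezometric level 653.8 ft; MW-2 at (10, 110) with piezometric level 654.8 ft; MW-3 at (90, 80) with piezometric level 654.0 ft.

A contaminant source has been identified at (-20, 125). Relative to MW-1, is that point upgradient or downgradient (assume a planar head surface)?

With h = a·x + b·y + c and MW-1 as origin, the differences give:
  (-40)·a + 90·b = +1.0
  40·a + 60·b = +0.2
Eliminate b (×60 and ×90, subtract): -6000·a = 42.00 → a = ∂h/∂x = -0.007000
Back-substitute: b = ∂h/∂y = +0.008000.
Head at (-20, 125) = 653.8 + (-0.007000)·(-70) + (+0.008000)·(105) = 655.13 ft.
That is higher than the 653.8 ft at MW-1, so the point is upgradient.

upgradient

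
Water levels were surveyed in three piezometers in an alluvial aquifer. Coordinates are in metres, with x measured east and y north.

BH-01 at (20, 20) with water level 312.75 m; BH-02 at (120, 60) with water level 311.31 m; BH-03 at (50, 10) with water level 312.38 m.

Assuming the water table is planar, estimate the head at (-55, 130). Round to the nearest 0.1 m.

With h = a·x + b·y + c and BH-01 as origin, the differences give:
  100·a + 40·b = -1.44
  30·a + (-10)·b = -0.37
Eliminate b (×(-10) and ×40, subtract): -2200·a = 29.200 → a = ∂h/∂x = -0.01327
Back-substitute: b = ∂h/∂y = -0.002818.
h(-55, 130) = 312.75 + (-0.01327)·(-75) + (-0.002818)·(110) = 312.75 +0.995 -0.310 = 313.435 m.

313.4 m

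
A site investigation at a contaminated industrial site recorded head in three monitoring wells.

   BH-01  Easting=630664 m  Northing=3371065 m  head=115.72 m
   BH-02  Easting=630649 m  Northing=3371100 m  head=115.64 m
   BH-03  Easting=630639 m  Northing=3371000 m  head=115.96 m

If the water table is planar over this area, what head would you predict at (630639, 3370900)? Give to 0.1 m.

With h = a·x + b·y + c and BH-01 as origin, the differences give:
  (-15)·a + 35·b = -0.08
  (-25)·a + (-65)·b = +0.24
Eliminate b (×(-65) and ×35, subtract): 1850·a = -3.200 → a = ∂h/∂x = -0.001730
Back-substitute: b = ∂h/∂y = -0.003027.
h(630639, 3370900) = 115.72 + (-0.001730)·(-25) + (-0.003027)·(-165) = 115.72 +0.043 +0.499 = 116.263 m.

116.3 m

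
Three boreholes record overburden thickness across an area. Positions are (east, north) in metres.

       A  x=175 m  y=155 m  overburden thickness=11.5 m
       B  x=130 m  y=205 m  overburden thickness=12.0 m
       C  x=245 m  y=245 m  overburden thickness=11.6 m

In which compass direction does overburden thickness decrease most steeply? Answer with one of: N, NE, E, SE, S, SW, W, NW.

SE

Differences from A: to B (Δx, Δy, Δh) = (-45, 50, +0.5); to C = (70, 90, +0.1).
Solve a·Δx + b·Δy = Δd: det = (-45)·90 − 70·50 = -7550.
∂d/∂x = [(+0.5)·90 − (+0.1)·50] / -7550 = -0.005298
∂d/∂y = [(-45)·(+0.1) − 70·(+0.5)] / -7550 = +0.005232
Steepest decrease is along −∇f = (+0.005298 E, -0.005232 N) → southeast.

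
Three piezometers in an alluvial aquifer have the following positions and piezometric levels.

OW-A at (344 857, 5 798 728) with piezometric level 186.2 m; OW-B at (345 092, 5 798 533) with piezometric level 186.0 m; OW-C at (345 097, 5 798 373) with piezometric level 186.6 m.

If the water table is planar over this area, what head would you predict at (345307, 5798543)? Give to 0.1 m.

With h = a·x + b·y + c and OW-A as origin, the differences give:
  235·a + (-195)·b = -0.2
  240·a + (-355)·b = +0.4
Eliminate b (×(-355) and ×(-195), subtract): -36625·a = 149.00 → a = ∂h/∂x = -0.004068
Back-substitute: b = ∂h/∂y = -0.003877.
h(345307, 5798543) = 186.2 + (-0.004068)·(450) + (-0.003877)·(-185) = 186.2 -1.831 +0.717 = 185.087 m.

185.1 m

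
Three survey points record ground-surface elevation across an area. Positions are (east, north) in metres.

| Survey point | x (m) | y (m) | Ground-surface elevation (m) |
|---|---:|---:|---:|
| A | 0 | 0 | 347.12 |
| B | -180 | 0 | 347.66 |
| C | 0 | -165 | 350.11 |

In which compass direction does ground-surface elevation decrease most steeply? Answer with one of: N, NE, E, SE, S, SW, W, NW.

∂z/∂x = (347.66 − 347.12) / (-180 − 0) = -0.003000
∂z/∂y = (350.11 − 347.12) / (-165 − 0) = -0.01812
Steepest decrease is along −∇f = (+0.003000 E, +0.01812 N) → north.

N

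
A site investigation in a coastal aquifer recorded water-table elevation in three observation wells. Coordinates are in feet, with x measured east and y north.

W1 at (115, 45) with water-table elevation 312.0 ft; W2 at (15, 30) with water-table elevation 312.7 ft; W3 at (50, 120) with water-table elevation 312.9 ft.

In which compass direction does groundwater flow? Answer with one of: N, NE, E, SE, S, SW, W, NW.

With h = a·x + b·y + c and W1 as origin, the differences give:
  (-100)·a + (-15)·b = +0.7
  (-65)·a + 75·b = +0.9
Eliminate b (×75 and ×(-15), subtract): -8475·a = 66.00 → a = ∂h/∂x = -0.007788
Back-substitute: b = ∂h/∂y = +0.005251.
Flow = −∇h = (+0.007788 east, -0.005251 north), which points southeast.

SE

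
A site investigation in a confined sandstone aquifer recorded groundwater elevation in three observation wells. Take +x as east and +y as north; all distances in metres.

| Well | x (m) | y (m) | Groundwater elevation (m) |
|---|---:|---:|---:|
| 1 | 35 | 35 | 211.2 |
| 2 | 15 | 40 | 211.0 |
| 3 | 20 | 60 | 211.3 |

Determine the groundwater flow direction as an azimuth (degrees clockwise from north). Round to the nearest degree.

With h = a·x + b·y + c and 1 as origin, the differences give:
  (-20)·a + 5·b = -0.2
  (-15)·a + 25·b = +0.1
Eliminate b (×25 and ×5, subtract): -425·a = -5.50 → a = ∂h/∂x = +0.01294
Back-substitute: b = ∂h/∂y = +0.01176.
Flow direction (−∇h) has components (-0.01294 E, -0.01176 N).
Azimuth = atan2(E, N) = atan2(-0.01294, -0.01176) = 227.7° ≈ 228°.

228°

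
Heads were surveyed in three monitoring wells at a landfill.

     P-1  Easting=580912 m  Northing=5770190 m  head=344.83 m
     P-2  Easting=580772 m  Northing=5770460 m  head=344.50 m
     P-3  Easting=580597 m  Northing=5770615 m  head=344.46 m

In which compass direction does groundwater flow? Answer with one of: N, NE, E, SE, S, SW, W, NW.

With h = a·x + b·y + c and P-1 as origin, the differences give:
  (-140)·a + 270·b = -0.33
  (-315)·a + 425·b = -0.37
Eliminate b (×425 and ×270, subtract): 25550·a = -40.350 → a = ∂h/∂x = -0.001579
Back-substitute: b = ∂h/∂y = -0.002041.
Flow = −∇h = (+0.001579 east, +0.002041 north), which points northeast.

NE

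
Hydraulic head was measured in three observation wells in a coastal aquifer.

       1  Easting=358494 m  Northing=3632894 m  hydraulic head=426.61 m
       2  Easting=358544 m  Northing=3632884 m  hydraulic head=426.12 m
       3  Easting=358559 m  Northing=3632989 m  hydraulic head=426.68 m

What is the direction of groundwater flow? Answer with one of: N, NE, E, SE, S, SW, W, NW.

Differences from 1: to 2 (Δx, Δy, Δh) = (50, -10, -0.49); to 3 = (65, 95, +0.07).
Determinant of the coordinate differences = 50·95 − 65·(-10) = 5400.
∂h/∂x = [(-0.49)·95 − (+0.07)·(-10)] / 5400 = -0.008491
∂h/∂y = [50·(+0.07) − 65·(-0.49)] / 5400 = +0.006546
Flow = −∇h = (+0.008491 east, -0.006546 north), which points southeast.

SE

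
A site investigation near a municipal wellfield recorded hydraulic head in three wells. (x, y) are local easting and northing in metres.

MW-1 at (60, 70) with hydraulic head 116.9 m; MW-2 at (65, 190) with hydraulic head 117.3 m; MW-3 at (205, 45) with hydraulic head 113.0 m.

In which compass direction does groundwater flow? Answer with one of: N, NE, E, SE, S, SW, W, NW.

With h = a·x + b·y + c and MW-1 as origin, the differences give:
  5·a + 120·b = +0.4
  145·a + (-25)·b = -3.9
Eliminate b (×(-25) and ×120, subtract): -17525·a = 458.00 → a = ∂h/∂x = -0.02613
Back-substitute: b = ∂h/∂y = +0.004422.
Flow = −∇h = (+0.02613 east, -0.004422 north), which points east.

E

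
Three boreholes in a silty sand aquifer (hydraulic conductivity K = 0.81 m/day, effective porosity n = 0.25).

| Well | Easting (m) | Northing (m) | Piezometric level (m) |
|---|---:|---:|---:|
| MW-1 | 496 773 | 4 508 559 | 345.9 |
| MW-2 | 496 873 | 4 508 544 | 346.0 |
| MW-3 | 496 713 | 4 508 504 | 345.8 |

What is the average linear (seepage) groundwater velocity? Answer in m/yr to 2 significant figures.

1.5 m/yr

Differences from MW-1: to MW-2 (Δx, Δy, Δh) = (100, -15, +0.1); to MW-3 = (-60, -55, -0.1).
Determinant of the coordinate differences = 100·(-55) − (-60)·(-15) = -6400.
∂h/∂x = [(+0.1)·(-55) − (-0.1)·(-15)] / -6400 = +0.001094
∂h/∂y = [100·(-0.1) − (-60)·(+0.1)] / -6400 = +0.0006250
|∇h| = √(0.001094² + 0.0006250²) = 0.00126
Seepage velocity v = K·i/n = 0.81 × 0.00126 / 0.25 = 0.004082 m/day = 1.491 m/yr.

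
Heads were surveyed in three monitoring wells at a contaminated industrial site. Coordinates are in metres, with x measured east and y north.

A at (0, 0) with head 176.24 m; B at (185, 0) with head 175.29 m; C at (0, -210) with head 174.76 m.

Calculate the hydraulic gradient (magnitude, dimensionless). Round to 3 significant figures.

∂h/∂x = (175.29 − 176.24) / (185 − 0) = -0.005135
∂h/∂y = (174.76 − 176.24) / (-210 − 0) = +0.007048
|∇h| = √(-0.005135² + 0.007048²) = 0.00872

0.00872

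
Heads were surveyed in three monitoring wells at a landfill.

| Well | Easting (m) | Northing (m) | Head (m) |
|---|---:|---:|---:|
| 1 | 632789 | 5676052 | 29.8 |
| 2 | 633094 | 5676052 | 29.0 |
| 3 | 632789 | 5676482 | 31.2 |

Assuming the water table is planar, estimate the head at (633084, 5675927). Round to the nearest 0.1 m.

28.6 m

∂h/∂x = (29.0 − 29.8) / (633094 − 632789) = -0.002623
∂h/∂y = (31.2 − 29.8) / (5676482 − 5676052) = +0.003256
h(633084, 5675927) = 29.8 + (-0.002623)·(295) + (+0.003256)·(-125) = 29.8 -0.774 -0.407 = 28.619 m.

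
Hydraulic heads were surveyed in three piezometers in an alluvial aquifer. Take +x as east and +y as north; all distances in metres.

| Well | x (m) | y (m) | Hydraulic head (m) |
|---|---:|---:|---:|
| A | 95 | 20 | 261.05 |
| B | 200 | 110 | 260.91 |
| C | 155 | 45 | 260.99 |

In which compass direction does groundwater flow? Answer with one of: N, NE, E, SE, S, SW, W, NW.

Three-point gradient (reference A): Δ to B = (105, 90, -0.14), Δ to C = (60, 25, -0.06).
∂h/∂x = -0.0006847, ∂h/∂y = -0.0007568 (det = -2775).
Flow = −∇h = (+0.0006847 east, +0.0007568 north), which points northeast.

NE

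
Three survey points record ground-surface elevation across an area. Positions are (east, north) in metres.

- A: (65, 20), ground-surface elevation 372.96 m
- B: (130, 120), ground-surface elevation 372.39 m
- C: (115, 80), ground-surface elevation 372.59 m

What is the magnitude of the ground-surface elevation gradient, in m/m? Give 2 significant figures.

Taking A as reference: B−A = (65, 100, -0.57); C−A = (50, 60, -0.37).
Determinant of the coordinate differences = 65·60 − 50·100 = -1100.
∂z/∂x = [(-0.57)·60 − (-0.37)·100] / -1100 = -0.002545
∂z/∂y = [65·(-0.37) − 50·(-0.57)] / -1100 = -0.004045
|∇f| = √(-0.002545² + -0.004045²) = 0.004779 m/m

0.0048 m/m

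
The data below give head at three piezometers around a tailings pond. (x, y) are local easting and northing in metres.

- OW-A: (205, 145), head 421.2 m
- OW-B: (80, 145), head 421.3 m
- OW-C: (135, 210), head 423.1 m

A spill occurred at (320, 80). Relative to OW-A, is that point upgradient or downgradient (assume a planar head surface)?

Differences from OW-A: to OW-B (Δx, Δy, Δh) = (-125, 0, +0.1); to OW-C = (-70, 65, +1.9).
Solve a·Δx + b·Δy = Δh: det = (-125)·65 − (-70)·0 = -8125.
∂h/∂x = [(+0.1)·65 − (+1.9)·0] / -8125 = -0.0008000
∂h/∂y = [(-125)·(+1.9) − (-70)·(+0.1)] / -8125 = +0.02837
Head at (320, 80) = 421.2 + (-0.0008000)·(115) + (+0.02837)·(-65) = 419.26 m.
That is lower than the 421.2 m at OW-A, so the point is downgradient.

downgradient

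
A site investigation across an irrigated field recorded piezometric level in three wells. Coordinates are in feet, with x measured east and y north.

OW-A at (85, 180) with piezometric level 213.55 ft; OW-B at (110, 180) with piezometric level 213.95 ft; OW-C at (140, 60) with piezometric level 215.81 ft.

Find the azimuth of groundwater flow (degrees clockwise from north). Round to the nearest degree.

306°

Three-point gradient (reference OW-A): Δ to OW-B = (25, 0, +0.40), Δ to OW-C = (55, -120, +2.26).
∂h/∂x = +0.01600, ∂h/∂y = -0.01150 (det = -3000).
Flow direction (−∇h) has components (-0.01600 E, +0.01150 N).
Azimuth = atan2(E, N) = atan2(-0.01600, +0.01150) = 305.7° ≈ 306°.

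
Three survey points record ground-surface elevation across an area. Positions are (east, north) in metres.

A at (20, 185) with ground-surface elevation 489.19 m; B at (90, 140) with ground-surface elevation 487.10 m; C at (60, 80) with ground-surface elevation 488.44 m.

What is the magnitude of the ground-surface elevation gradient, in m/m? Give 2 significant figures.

With z = a·x + b·y + c and A as origin, the differences give:
  70·a + (-45)·b = -2.09
  40·a + (-105)·b = -0.75
Eliminate b (×(-105) and ×(-45), subtract): -5550·a = 185.700 → a = ∂z/∂x = -0.03346
Back-substitute: b = ∂z/∂y = -0.005604.
|∇f| = √(-0.03346² + -0.005604²) = 0.03393 m/m

0.034 m/m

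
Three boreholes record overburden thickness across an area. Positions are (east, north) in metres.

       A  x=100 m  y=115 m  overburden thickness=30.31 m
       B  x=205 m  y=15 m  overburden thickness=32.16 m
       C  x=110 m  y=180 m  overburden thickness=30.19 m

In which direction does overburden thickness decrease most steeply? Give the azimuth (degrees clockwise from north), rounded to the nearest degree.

Three-point gradient (reference A): Δ to B = (105, -100, +1.85), Δ to C = (10, 65, -0.12).
∂d/∂x = +0.01383, ∂d/∂y = -0.003974 (det = 7825).
Steepest decrease is along −∇f: components (-0.01383 E, +0.003974 N).
Azimuth = atan2(-0.01383, +0.003974) = 286.0° ≈ 286°.

286°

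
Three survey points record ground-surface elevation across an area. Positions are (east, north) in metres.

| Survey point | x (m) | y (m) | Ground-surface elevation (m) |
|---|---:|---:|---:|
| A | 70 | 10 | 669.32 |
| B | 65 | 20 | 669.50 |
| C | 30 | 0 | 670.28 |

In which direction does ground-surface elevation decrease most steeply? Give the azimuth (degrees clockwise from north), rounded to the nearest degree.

Differences from A: to B (Δx, Δy, Δh) = (-5, 10, +0.18); to C = (-40, -10, +0.96).
Solve a·Δx + b·Δy = Δz: det = (-5)·(-10) − (-40)·10 = 450.
∂z/∂x = [(+0.18)·(-10) − (+0.96)·10] / 450 = -0.02533
∂z/∂y = [(-5)·(+0.96) − (-40)·(+0.18)] / 450 = +0.005333
Steepest decrease is along −∇f: components (+0.02533 E, -0.005333 N).
Azimuth = atan2(+0.02533, -0.005333) = 101.9° ≈ 102°.

102°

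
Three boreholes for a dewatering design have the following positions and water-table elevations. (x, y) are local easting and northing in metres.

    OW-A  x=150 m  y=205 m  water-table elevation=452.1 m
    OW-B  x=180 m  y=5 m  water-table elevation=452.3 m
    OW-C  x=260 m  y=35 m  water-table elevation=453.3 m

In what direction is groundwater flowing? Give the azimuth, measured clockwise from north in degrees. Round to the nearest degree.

266°

With h = a·x + b·y + c and OW-A as origin, the differences give:
  30·a + (-200)·b = +0.2
  110·a + (-170)·b = +1.2
Eliminate b (×(-170) and ×(-200), subtract): 16900·a = 206.00 → a = ∂h/∂x = +0.01219
Back-substitute: b = ∂h/∂y = +0.0008284.
Flow direction (−∇h) has components (-0.01219 E, -0.0008284 N).
Azimuth = atan2(E, N) = atan2(-0.01219, -0.0008284) = 266.1° ≈ 266°.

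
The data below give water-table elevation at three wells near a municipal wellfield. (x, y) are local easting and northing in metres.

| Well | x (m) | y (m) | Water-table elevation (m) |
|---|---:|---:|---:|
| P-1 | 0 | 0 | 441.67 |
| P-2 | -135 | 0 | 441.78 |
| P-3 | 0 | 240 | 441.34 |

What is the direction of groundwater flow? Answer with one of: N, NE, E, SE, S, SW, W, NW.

∂h/∂x = (441.78 − 441.67) / (-135 − 0) = -0.0008148
∂h/∂y = (441.34 − 441.67) / (240 − 0) = -0.001375
Flow = −∇h = (+0.0008148 east, +0.001375 north), which points northeast.

NE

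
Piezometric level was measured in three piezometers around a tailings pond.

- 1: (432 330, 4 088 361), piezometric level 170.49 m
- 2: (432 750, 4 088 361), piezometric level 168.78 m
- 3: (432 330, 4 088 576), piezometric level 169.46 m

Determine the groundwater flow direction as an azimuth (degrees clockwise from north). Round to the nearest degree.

∂h/∂x = (168.78 − 170.49) / (432750 − 432330) = -0.004071
∂h/∂y = (169.46 − 170.49) / (4088576 − 4088361) = -0.004791
Flow direction (−∇h) has components (+0.004071 E, +0.004791 N).
Azimuth = atan2(E, N) = atan2(+0.004071, +0.004791) = 40.4° ≈ 040°.

040°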